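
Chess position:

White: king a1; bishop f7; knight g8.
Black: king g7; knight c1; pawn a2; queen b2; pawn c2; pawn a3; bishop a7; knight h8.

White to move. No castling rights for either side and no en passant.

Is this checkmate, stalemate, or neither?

White to move; white king on a1.
In check: yes, from the black queen on b2.
King squares — b1: attacked by Pa2; a2: attacked by Nc1; b2: attacked by Pa3.
Legal moves for White: none.
In check with no legal moves → checkmate.

checkmate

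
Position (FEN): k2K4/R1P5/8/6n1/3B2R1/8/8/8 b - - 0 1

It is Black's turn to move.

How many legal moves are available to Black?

Black to move; king on a8.
In check: yes, from the white rook on a7.
Legal moves: none.
Count: 0.

0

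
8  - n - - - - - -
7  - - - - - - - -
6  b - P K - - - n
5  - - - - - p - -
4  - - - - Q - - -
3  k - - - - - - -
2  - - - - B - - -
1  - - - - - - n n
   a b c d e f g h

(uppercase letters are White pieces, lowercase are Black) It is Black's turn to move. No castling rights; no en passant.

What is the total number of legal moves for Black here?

21

Black to move; king on a3.
In check: no.
Legal moves: Nd7, Nxc6, Ng8, Nf7+, Ng4, Bc8, Bb7, Bb5, Bc4, Bd3, Bxe2, Kb3, Kb2, Ka2, Ng3, Nf2, Nh3, Nf3, Nxe2, fxe4, f4.
Count: 21.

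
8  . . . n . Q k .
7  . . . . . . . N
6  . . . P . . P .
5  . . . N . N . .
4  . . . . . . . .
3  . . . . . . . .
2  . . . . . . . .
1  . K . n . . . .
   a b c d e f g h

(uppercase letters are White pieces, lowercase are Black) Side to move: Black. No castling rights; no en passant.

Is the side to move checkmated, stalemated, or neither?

Black to move; black king on g8.
In check: yes, from the white queen on f8.
King squares — f7: attacked by Pg6; g7: attacked by Nf5; h7: attacked by Pg6; f8: attacked by Nh7; h8: attacked by Qf8.
Legal moves for Black: none.
In check with no legal moves → checkmate.

checkmate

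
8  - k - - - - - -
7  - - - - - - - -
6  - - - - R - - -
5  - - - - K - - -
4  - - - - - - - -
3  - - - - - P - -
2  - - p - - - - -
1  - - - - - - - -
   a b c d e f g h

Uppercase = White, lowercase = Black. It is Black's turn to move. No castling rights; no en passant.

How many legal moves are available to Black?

9

Black to move; king on b8.
In check: no.
Legal moves: Kc8, Ka8, Kc7, Kb7, Ka7, c1=Q, c1=R, c1=B, c1=N.
Count: 9.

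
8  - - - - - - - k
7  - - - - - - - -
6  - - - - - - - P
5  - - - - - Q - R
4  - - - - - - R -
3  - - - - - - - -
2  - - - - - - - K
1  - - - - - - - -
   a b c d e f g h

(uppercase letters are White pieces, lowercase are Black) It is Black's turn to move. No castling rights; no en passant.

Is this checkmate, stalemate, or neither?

stalemate

Black to move; black king on h8.
In check: no.
King squares — g7: attacked by Rg4; h7: attacked by Qf5; g8: attacked by Rg4.
Legal moves for Black: none.
Not in check and no legal moves → stalemate.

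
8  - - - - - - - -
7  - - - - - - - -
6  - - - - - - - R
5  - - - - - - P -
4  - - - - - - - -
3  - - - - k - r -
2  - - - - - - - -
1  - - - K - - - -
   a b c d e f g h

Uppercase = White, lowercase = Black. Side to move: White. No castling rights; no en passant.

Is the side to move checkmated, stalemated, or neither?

White to move; white king on d1.
In check: no.
Legal moves for White: Rh8, Rh7, Rg6, Rf6, Re6+, Rd6, Rc6, Rb6, Ra6, Rh5, Rh4, Rh3, Rh2, Rh1, Kc2, Ke1, Kc1, g6.
White has 18 legal moves and is not in check → neither.

neither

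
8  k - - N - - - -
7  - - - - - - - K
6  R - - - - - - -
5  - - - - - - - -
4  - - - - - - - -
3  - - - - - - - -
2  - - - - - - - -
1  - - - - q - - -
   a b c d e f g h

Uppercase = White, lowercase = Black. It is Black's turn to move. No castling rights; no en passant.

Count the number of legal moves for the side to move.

1

Black to move; king on a8.
In check: yes, from the white rook on a6.
Legal moves: Kb8.
Count: 1.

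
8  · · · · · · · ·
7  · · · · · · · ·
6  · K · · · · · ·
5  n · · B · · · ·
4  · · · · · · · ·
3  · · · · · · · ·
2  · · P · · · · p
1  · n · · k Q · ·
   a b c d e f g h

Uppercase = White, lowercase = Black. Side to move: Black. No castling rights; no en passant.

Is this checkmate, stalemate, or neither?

Black to move; black king on e1.
In check: yes, from the white queen on f1.
King squares — d1: attacked by Qf1; f1: available; d2: available; e2: attacked by Qf1; f2: attacked by Qf1.
Legal moves for Black: Kd2, Kxf1.
Black is in check but has 2 legal moves → neither.

neither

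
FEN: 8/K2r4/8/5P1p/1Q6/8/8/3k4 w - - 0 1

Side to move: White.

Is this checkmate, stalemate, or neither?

White to move; white king on a7.
In check: yes, from the black rook on d7.
King squares — a6: available; b6: available; b7: attacked by Rd7; a8: available; b8: available.
Legal moves for White: Kb8, Ka8, Kb6, Ka6, Qb7.
White is in check but has 5 legal moves → neither.

neither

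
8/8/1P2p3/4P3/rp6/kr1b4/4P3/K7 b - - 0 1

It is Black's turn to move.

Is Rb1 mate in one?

After Rb1: white king on a1; in check: yes, from the black rook on b1.
King squares — b1: attacked by Bd3; a2: attacked by Ka3; b2: attacked by Rb1.
White has no legal moves → checkmate.

yes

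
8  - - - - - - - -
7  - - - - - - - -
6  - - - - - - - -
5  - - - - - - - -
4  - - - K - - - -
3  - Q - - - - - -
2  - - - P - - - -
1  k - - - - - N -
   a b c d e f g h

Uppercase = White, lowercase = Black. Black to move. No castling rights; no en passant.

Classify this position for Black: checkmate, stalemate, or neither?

Black to move; black king on a1.
In check: no.
King squares — b1: attacked by Qb3; a2: attacked by Qb3; b2: attacked by Qb3.
Legal moves for Black: none.
Not in check and no legal moves → stalemate.

stalemate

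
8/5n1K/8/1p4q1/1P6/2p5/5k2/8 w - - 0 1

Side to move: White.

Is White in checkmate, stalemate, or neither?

White to move; white king on h7.
In check: no.
King squares — g6: attacked by Qg5; h6: attacked by Qg5; g7: attacked by Qg5; g8: attacked by Qg5; h8: attacked by Nf7.
Legal moves for White: none.
Not in check and no legal moves → stalemate.

stalemate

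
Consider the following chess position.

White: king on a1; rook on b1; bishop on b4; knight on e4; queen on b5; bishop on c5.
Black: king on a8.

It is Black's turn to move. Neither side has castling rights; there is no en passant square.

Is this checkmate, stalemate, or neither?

Black to move; black king on a8.
In check: no.
King squares — a7: attacked by Bc5; b7: attacked by Qb5; b8: attacked by Qb5.
Legal moves for Black: none.
Not in check and no legal moves → stalemate.

stalemate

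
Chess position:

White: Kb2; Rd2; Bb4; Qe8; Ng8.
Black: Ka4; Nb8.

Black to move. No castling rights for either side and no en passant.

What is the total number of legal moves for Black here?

Black to move; king on a4.
In check: yes, from the white queen on e8.
Legal moves: Kxb4, Nd7, Nc6.
Count: 3.

3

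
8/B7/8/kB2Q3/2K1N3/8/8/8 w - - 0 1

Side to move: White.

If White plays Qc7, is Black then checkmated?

After Qc7: black king on a5; in check: yes, from the white queen on c7.
King squares — a4: attacked by Bb5; b4: attacked by Kc4; b5: attacked by Kc4; a6: attacked by Bb5; b6: attacked by Ba7.
Black has no legal moves → checkmate.

yes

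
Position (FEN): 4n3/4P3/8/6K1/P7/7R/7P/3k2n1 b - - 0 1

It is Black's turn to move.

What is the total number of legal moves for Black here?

Black to move; king on d1.
In check: no.
Legal moves: Ng7, Nc7, Nf6, Nd6, Nxh3+, Nf3+, Ne2, Ke2, Kd2, Kc2, Ke1, Kc1.
Count: 12.

12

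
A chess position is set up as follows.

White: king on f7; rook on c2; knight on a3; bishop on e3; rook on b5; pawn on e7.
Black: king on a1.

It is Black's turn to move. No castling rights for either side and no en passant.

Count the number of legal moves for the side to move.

0

Black to move; king on a1.
In check: no.
Legal moves: none.
Count: 0.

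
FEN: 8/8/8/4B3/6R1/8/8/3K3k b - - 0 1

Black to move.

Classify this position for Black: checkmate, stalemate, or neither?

stalemate

Black to move; black king on h1.
In check: no.
King squares — g1: attacked by Rg4; g2: attacked by Rg4; h2: attacked by Be5.
Legal moves for Black: none.
Not in check and no legal moves → stalemate.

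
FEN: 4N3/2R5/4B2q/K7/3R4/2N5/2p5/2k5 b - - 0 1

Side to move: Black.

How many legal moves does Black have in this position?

17

Black to move; king on c1.
In check: no.
Legal moves: Qh8, Qf8, Qh7, Qg7, Qg6, Qf6, Qxe6, Qh5+, Qg5+, Qh4, Qf4, Qh3, Qe3, Qh2, Qd2, Qh1, Kb2.
Count: 17.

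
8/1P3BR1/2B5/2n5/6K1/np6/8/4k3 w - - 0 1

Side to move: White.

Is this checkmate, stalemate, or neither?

White to move; white king on g4.
In check: no.
Legal moves for White include: Rg8, Rh7, Rg6, Rg5, Bg8, Bfe8, Bg6, Be6, Bh5, Bfd5, Bc4, Bxb3, Bce8, Bd7, Bcd5, Bb5, Be4, Ba4, ... (list truncated; more exist).
White has legal moves and is not in check → neither.

neither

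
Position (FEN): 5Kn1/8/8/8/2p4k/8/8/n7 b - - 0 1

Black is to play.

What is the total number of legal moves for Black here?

Black to move; king on h4.
In check: no.
Legal moves: Ne7, Nh6, Nf6, Kh5, Kg5, Kg4, Kh3, Kg3, Nb3, Nc2, c3.
Count: 11.

11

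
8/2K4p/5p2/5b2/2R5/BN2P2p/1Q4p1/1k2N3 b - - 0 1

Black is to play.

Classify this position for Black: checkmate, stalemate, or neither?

Black to move; black king on b1.
In check: yes, from the white queen on b2.
King squares — a1: attacked by Qb2; c1: attacked by Qb2; a2: attacked by Qb2; b2: attacked by Ba3; c2: attacked by Ne1.
Legal moves for Black: none.
In check with no legal moves → checkmate.

checkmate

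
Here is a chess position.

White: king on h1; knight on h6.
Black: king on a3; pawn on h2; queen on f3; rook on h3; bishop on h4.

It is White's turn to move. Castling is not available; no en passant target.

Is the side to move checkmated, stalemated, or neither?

White to move; white king on h1.
In check: yes, from the black queen on f3.
King squares — g1: attacked by Ph2; g2: attacked by Qf3; h2: attacked by Rh3.
Legal moves for White: none.
In check with no legal moves → checkmate.

checkmate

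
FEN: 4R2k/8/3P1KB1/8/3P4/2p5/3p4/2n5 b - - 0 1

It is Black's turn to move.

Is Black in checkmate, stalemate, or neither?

Black to move; black king on h8.
In check: yes, from the white rook on e8.
King squares — g7: attacked by Kf6; h7: attacked by Bg6; g8: attacked by Re8.
Legal moves for Black: none.
In check with no legal moves → checkmate.

checkmate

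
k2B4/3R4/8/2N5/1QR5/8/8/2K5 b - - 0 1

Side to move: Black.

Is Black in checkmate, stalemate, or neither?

stalemate

Black to move; black king on a8.
In check: no.
King squares — a7: attacked by Rd7; b7: attacked by Qb4; b8: attacked by Qb4.
Legal moves for Black: none.
Not in check and no legal moves → stalemate.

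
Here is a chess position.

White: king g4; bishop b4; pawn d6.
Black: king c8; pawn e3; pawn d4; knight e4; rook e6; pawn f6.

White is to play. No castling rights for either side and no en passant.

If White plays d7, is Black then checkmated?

no

After d7: black king on c8; in check: yes, from the white pawn on d7.
Black has 5 legal replies: Kd8, Kb8, Kxd7, Kc7, Kb7.
In check but a legal move exists → not checkmate.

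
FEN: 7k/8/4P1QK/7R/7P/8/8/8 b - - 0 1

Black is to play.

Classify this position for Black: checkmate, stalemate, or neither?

stalemate

Black to move; black king on h8.
In check: no.
King squares — g7: attacked by Qg6; h7: attacked by Qg6; g8: attacked by Qg6.
Legal moves for Black: none.
Not in check and no legal moves → stalemate.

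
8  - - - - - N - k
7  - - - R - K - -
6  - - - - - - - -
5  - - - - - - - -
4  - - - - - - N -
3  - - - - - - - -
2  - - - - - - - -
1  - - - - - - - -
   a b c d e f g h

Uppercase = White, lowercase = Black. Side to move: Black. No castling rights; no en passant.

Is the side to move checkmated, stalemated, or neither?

stalemate

Black to move; black king on h8.
In check: no.
King squares — g7: attacked by Kf7; h7: attacked by Nf8; g8: attacked by Kf7.
Legal moves for Black: none.
Not in check and no legal moves → stalemate.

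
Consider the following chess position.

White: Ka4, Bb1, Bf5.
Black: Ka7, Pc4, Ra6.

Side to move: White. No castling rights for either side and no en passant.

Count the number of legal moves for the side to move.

2

White to move; king on a4.
In check: yes, from the black rook on a6.
Legal moves: Kb5, Kb4.
Count: 2.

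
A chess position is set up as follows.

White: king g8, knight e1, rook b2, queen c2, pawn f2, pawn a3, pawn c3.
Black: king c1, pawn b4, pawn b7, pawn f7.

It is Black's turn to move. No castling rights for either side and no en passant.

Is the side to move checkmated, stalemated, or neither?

Black to move; black king on c1.
In check: yes, from the white queen on c2.
King squares — b1: attacked by Rb2; d1: attacked by Qc2; b2: attacked by Qc2; c2: attacked by Ne1; d2: attacked by Qc2.
Legal moves for Black: none.
In check with no legal moves → checkmate.

checkmate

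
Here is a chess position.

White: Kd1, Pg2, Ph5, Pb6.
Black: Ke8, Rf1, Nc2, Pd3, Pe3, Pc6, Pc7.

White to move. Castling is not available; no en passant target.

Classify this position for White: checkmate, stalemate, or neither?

White to move; white king on d1.
In check: yes, from the black rook on f1.
King squares — c1: attacked by Rf1; e1: attacked by Rf1; c2: attacked by Pd3; d2: attacked by Pe3; e2: attacked by Pd3.
Legal moves for White: none.
In check with no legal moves → checkmate.

checkmate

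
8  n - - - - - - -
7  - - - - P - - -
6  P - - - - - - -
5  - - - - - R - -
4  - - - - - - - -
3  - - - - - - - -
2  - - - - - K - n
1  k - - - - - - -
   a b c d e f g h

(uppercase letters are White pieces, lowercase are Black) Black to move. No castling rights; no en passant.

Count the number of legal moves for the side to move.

Black to move; king on a1.
In check: no.
Legal moves: Nc7, Nb6, Ng4+, Nf3, Nf1, Kb2, Ka2, Kb1.
Count: 8.

8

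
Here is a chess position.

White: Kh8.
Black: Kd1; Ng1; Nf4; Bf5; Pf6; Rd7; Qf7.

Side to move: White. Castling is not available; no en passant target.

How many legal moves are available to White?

White to move; king on h8.
In check: no.
Legal moves: none.
Count: 0.

0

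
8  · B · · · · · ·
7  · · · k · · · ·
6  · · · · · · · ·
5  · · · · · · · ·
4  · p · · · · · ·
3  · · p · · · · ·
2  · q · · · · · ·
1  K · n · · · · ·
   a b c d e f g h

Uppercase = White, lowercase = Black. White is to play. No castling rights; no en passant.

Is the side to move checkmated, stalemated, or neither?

White to move; white king on a1.
In check: yes, from the black queen on b2.
King squares — b1: attacked by Qb2; a2: attacked by Nc1; b2: attacked by Pc3.
Legal moves for White: none.
In check with no legal moves → checkmate.

checkmate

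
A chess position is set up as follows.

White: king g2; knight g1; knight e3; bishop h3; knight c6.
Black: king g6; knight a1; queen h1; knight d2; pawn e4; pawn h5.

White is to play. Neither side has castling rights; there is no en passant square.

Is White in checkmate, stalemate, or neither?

White to move; white king on g2.
In check: yes, from the black queen on h1.
King squares — f1: attacked by Nd2; g1: own knight; h1: available; f2: available; h2: attacked by Qh1; f3: attacked by Qh1; g3: available; h3: own bishop.
Legal moves for White: Kg3, Kf2, Kxh1.
White is in check but has 3 legal moves → neither.

neither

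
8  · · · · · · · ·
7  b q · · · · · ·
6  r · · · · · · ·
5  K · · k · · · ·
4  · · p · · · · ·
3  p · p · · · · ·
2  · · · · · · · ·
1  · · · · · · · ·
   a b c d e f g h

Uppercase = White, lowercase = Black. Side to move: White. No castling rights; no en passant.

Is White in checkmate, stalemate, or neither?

White to move; white king on a5.
In check: yes, from the black rook on a6.
King squares — a4: attacked by Ra6; b4: attacked by Qb7; b5: attacked by Qb7; a6: attacked by Qb7; b6: attacked by Ra6.
Legal moves for White: none.
In check with no legal moves → checkmate.

checkmate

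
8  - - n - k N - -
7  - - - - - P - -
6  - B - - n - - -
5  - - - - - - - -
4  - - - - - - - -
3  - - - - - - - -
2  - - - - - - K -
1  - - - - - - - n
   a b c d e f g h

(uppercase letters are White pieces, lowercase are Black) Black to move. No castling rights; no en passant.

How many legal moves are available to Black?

Black to move; king on e8.
In check: yes, from the white pawn on f7.
Legal moves: Kxf8, Kxf7, Ke7.
Count: 3.

3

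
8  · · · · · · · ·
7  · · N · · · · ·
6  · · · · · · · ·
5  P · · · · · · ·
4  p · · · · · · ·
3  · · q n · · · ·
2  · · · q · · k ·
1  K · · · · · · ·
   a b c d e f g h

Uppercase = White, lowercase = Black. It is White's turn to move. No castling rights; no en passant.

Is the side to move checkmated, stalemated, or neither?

neither

White to move; white king on a1.
In check: yes, from the black queen on c3.
King squares — b1: available; a2: attacked by Qd2; b2: attacked by Qd2.
Legal moves for White: Kb1.
White is in check but has 1 legal move → neither.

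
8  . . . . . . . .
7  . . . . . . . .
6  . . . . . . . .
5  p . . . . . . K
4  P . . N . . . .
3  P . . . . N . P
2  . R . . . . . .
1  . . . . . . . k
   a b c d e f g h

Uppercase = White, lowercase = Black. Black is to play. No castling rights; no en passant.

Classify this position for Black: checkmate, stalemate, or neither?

Black to move; black king on h1.
In check: no.
King squares — g1: attacked by Nf3; g2: attacked by Rb2; h2: attacked by Rb2.
Legal moves for Black: none.
Not in check and no legal moves → stalemate.

stalemate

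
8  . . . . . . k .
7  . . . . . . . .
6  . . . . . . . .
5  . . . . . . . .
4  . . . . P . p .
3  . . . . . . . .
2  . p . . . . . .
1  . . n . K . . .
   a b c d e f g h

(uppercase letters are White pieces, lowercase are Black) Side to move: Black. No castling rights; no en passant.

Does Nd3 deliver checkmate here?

no

After Nd3: white king on e1; in check: yes, from the black knight on d3.
White has 4 legal replies: Ke2, Kd2, Kf1, Kd1.
In check but a legal move exists → not checkmate.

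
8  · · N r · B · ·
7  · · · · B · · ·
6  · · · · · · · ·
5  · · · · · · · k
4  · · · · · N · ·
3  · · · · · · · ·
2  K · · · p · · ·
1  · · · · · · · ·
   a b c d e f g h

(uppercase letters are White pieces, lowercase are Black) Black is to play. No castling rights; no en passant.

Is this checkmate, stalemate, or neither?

neither

Black to move; black king on h5.
In check: yes, from the white knight on f4.
King squares — g4: available; h4: attacked by Be7; g5: attacked by Be7; g6: attacked by Nf4; h6: attacked by Bf8.
Legal moves for Black: Kg4.
Black is in check but has 1 legal move → neither.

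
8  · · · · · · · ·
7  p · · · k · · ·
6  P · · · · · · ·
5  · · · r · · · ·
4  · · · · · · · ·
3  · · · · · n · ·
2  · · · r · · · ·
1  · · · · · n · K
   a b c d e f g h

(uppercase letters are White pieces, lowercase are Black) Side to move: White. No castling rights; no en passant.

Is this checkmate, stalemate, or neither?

stalemate

White to move; white king on h1.
In check: no.
King squares — g1: attacked by Nf3; g2: attacked by Rd2; h2: attacked by Nf1.
Legal moves for White: none.
Not in check and no legal moves → stalemate.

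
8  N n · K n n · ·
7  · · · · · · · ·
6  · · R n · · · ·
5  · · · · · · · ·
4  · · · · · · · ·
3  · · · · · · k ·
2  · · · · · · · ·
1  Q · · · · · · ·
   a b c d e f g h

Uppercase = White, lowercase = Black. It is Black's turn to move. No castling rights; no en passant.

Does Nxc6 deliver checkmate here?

yes

After Nxc6: white king on d8; in check: yes, from the black knight on c6.
King squares — c7: attacked by Ne8; d7: attacked by Nf8; e7: attacked by Nc6; c8: attacked by Nd6; e8: attacked by Nd6.
White has no legal moves → checkmate.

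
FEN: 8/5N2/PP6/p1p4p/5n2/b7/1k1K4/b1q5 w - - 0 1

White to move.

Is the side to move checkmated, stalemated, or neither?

checkmate

White to move; white king on d2.
In check: yes, from the black queen on c1.
King squares — c1: attacked by Kb2; d1: attacked by Qc1; e1: attacked by Qc1; c2: attacked by Qc1; e2: attacked by Nf4; c3: attacked by Qc1; d3: attacked by Nf4; e3: attacked by Qc1.
Legal moves for White: none.
In check with no legal moves → checkmate.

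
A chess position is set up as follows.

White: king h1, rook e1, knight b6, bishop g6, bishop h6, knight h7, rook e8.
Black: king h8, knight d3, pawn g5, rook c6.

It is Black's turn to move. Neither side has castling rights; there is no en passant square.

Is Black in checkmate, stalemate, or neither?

Black to move; black king on h8.
In check: yes, from the white rook on e8.
King squares — g7: attacked by Bh6; h7: attacked by Bg6; g8: attacked by Re8.
Legal moves for Black: none.
In check with no legal moves → checkmate.

checkmate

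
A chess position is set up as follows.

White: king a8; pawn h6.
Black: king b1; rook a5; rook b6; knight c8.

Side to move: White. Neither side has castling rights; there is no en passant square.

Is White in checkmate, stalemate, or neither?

checkmate

White to move; white king on a8.
In check: yes, from the black rook on a5.
King squares — a7: attacked by Ra5; b7: attacked by Rb6; b8: attacked by Rb6.
Legal moves for White: none.
In check with no legal moves → checkmate.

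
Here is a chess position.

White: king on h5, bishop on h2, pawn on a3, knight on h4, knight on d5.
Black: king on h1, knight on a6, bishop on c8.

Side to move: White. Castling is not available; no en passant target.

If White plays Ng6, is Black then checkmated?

no

After Ng6: black king on h1; in check: no.
Black is not in check, so this cannot be checkmate.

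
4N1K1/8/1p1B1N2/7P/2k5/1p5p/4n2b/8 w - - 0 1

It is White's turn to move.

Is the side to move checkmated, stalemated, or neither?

neither

White to move; white king on g8.
In check: no.
Legal moves for White include: Kh8, Kf8, Kh7, Kg7, Kf7, Ng7, Nc7, Nh7, Nd7, Nd5, Ng4, Ne4, Bf8, Bb8, Be7, Bc7, Be5, Bc5, ... (list truncated; more exist).
White has legal moves and is not in check → neither.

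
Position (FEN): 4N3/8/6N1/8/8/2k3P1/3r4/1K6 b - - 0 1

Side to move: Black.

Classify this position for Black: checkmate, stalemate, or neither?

Black to move; black king on c3.
In check: no.
Legal moves for Black include: Kd4, Kc4, Kb4, Kd3, Kb3, Rd8, Rd7, Rd6, Rd5, Rd4, Rd3, Rh2, Rg2, Rf2, Re2, Rc2, Rb2+, Ra2, ... (list truncated; more exist).
Black has legal moves and is not in check → neither.

neither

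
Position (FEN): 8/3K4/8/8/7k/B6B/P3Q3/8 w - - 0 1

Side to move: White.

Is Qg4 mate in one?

After Qg4: black king on h4; in check: yes, from the white queen on g4.
King squares — g3: attacked by Qg4; h3: attacked by Qg4; g4: attacked by Bh3; g5: attacked by Qg4; h5: attacked by Qg4.
Black has no legal moves → checkmate.

yes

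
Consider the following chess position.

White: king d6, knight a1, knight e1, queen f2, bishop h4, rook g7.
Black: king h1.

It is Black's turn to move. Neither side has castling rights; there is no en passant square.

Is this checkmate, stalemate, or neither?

stalemate

Black to move; black king on h1.
In check: no.
King squares — g1: attacked by Qf2; g2: attacked by Ne1; h2: attacked by Qf2.
Legal moves for Black: none.
Not in check and no legal moves → stalemate.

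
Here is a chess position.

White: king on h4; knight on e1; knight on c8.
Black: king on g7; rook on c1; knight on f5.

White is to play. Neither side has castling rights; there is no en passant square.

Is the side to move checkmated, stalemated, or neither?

neither

White to move; white king on h4.
In check: yes, from the black knight on f5.
Legal moves for White: Kh5, Kg5, Kg4, Kh3.
White is in check but has 4 legal moves → neither.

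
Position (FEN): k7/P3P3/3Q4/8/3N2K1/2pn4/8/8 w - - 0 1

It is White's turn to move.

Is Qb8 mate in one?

After Qb8: black king on a8; in check: yes, from the white queen on b8.
King squares — a7: attacked by Qb8; b7: attacked by Qb8; b8: attacked by Pa7.
Black has no legal moves → checkmate.

yes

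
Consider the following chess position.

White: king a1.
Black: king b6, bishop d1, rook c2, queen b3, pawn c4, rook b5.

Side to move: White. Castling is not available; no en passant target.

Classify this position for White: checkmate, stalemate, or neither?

stalemate

White to move; white king on a1.
In check: no.
King squares — b1: attacked by Qb3; a2: attacked by Rc2; b2: attacked by Rc2.
Legal moves for White: none.
Not in check and no legal moves → stalemate.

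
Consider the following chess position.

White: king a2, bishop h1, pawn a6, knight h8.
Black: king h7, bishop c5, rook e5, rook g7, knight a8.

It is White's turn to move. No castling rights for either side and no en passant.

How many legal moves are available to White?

White to move; king on a2.
In check: no.
Legal moves: Nf7, Ng6, Kb3, Kb2, Kb1, Ka1, Bxa8, Bb7, Bc6, Bd5, Be4+, Bf3, Bg2, a7.
Count: 14.

14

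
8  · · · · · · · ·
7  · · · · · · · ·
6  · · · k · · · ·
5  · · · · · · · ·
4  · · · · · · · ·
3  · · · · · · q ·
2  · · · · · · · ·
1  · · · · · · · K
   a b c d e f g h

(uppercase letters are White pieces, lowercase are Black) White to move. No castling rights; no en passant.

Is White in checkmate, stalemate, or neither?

stalemate

White to move; white king on h1.
In check: no.
King squares — g1: attacked by Qg3; g2: attacked by Qg3; h2: attacked by Qg3.
Legal moves for White: none.
Not in check and no legal moves → stalemate.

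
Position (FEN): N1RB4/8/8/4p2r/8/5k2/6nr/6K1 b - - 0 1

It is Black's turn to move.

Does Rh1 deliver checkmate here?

After Rh1: white king on g1; in check: yes, from the black rook on h1.
King squares — f1: attacked by Rh1; h1: attacked by Rh5; f2: attacked by Kf3; g2: attacked by Kf3; h2: attacked by Rh1.
White has no legal moves → checkmate.

yes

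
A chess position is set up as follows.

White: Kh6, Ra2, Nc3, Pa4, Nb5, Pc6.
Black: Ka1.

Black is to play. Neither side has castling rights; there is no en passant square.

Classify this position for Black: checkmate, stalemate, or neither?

checkmate

Black to move; black king on a1.
In check: yes, from the white rook on a2.
King squares — b1: attacked by Nc3; a2: attacked by Nc3; b2: attacked by Ra2.
Legal moves for Black: none.
In check with no legal moves → checkmate.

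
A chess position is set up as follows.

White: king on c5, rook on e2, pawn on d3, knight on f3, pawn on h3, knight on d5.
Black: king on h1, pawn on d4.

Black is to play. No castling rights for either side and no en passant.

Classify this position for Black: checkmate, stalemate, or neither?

stalemate

Black to move; black king on h1.
In check: no.
King squares — g1: attacked by Nf3; g2: attacked by Re2; h2: attacked by Re2.
Legal moves for Black: none.
Not in check and no legal moves → stalemate.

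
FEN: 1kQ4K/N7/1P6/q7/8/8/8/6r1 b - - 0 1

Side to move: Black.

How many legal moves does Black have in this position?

0

Black to move; king on b8.
In check: yes, from the white queen on c8.
Legal moves: none.
Count: 0.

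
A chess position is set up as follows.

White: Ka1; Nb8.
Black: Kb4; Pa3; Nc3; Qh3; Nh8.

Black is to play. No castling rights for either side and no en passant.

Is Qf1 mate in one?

After Qf1: white king on a1; in check: yes, from the black queen on f1.
King squares — b1: attacked by Qf1; a2: attacked by Nc3; b2: attacked by Pa3.
White has no legal moves → checkmate.

yes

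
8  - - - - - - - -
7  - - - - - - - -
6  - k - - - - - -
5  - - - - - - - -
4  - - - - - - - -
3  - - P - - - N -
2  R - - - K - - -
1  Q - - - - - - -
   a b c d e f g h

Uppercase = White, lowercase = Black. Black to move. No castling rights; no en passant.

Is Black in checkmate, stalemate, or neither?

Black to move; black king on b6.
In check: no.
Legal moves for Black: Kc7, Kb7, Kc6, Kc5, Kb5.
Black has 5 legal moves and is not in check → neither.

neither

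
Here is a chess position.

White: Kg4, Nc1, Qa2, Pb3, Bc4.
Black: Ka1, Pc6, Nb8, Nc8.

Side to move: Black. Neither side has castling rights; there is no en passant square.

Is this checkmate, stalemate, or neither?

Black to move; black king on a1.
In check: yes, from the white queen on a2.
King squares — b1: attacked by Qa2; a2: attacked by Nc1; b2: attacked by Qa2.
Legal moves for Black: none.
In check with no legal moves → checkmate.

checkmate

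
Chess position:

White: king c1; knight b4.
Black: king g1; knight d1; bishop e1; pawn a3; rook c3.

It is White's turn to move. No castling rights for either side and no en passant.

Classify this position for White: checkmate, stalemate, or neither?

neither

White to move; white king on c1.
In check: yes, from the black rook on c3.
Legal moves for White: Kxd1, Kb1, Nc2.
White is in check but has 3 legal moves → neither.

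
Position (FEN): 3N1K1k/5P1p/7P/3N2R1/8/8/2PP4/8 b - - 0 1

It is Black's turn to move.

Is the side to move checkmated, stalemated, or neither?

Black to move; black king on h8.
In check: no.
King squares — g7: attacked by Rg5; h7: own pawn; g8: attacked by Rg5.
Legal moves for Black: none.
Not in check and no legal moves → stalemate.

stalemate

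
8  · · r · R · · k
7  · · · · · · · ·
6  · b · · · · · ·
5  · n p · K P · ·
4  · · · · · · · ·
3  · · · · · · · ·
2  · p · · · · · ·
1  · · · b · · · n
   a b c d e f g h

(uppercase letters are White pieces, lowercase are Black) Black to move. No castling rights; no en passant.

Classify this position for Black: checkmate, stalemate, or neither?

Black to move; black king on h8.
In check: yes, from the white rook on e8.
King squares — g7: available; h7: available; g8: attacked by Re8.
Legal moves for Black: Kh7, Kg7, Rxe8+.
Black is in check but has 3 legal moves → neither.

neither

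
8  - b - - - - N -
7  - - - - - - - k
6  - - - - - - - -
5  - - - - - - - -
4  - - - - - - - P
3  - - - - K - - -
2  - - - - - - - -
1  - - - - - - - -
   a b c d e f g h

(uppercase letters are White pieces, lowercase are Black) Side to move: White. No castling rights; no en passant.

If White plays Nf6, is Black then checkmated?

After Nf6: black king on h7; in check: yes, from the white knight on f6.
Black has 4 legal replies: Kh8, Kg7, Kh6, Kg6.
In check but a legal move exists → not checkmate.

no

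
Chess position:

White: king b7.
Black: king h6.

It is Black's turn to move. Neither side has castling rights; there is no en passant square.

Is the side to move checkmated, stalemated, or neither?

Black to move; black king on h6.
In check: no.
Legal moves for Black: Kh7, Kg7, Kg6, Kh5, Kg5.
Black has 5 legal moves and is not in check → neither.

neither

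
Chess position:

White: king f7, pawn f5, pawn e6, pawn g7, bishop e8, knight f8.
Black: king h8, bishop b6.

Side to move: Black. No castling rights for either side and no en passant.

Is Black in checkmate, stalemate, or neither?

checkmate

Black to move; black king on h8.
In check: yes, from the white pawn on g7.
King squares — g7: attacked by Kf7; h7: attacked by Nf8; g8: attacked by Kf7.
Legal moves for Black: none.
In check with no legal moves → checkmate.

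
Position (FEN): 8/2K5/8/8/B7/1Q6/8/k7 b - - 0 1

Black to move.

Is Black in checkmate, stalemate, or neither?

stalemate

Black to move; black king on a1.
In check: no.
King squares — b1: attacked by Qb3; a2: attacked by Qb3; b2: attacked by Qb3.
Legal moves for Black: none.
Not in check and no legal moves → stalemate.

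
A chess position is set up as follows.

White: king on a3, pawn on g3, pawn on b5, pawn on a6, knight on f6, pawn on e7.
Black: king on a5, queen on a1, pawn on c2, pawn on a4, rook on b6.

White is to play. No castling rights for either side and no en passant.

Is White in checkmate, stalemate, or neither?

White to move; white king on a3.
In check: yes, from the black queen on a1.
King squares — a2: attacked by Qa1; b2: attacked by Qa1; b3: attacked by Pa4; a4: attacked by Qa1; b4: attacked by Ka5.
Legal moves for White: none.
In check with no legal moves → checkmate.

checkmate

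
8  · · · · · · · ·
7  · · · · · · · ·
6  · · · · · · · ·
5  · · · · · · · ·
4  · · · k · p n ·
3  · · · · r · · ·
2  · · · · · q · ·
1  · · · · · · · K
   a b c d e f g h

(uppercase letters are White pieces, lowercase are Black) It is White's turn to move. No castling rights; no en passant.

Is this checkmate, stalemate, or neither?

White to move; white king on h1.
In check: no.
King squares — g1: attacked by Qf2; g2: attacked by Qf2; h2: attacked by Qf2.
Legal moves for White: none.
Not in check and no legal moves → stalemate.

stalemate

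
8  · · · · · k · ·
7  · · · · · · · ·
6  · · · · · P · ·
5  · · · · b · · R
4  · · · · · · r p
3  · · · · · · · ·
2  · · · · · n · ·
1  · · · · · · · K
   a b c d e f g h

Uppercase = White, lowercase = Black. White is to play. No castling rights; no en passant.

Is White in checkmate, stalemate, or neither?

checkmate

White to move; white king on h1.
In check: yes, from the black knight on f2.
King squares — g1: attacked by Rg4; g2: attacked by Rg4; h2: attacked by Be5.
Legal moves for White: none.
In check with no legal moves → checkmate.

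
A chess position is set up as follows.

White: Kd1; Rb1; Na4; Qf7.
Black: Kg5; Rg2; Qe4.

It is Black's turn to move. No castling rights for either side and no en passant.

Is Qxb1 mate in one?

yes

After Qxb1: white king on d1; in check: yes, from the black queen on b1.
King squares — c1: attacked by Qb1; e1: attacked by Qb1; c2: attacked by Qb1; d2: attacked by Rg2; e2: attacked by Rg2.
White has no legal moves → checkmate.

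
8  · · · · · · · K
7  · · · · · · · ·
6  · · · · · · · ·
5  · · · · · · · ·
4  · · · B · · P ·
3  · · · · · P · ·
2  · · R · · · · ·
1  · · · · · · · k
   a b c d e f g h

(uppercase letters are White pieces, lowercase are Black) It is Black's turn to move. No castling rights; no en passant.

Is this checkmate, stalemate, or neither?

stalemate

Black to move; black king on h1.
In check: no.
King squares — g1: attacked by Bd4; g2: attacked by Rc2; h2: attacked by Rc2.
Legal moves for Black: none.
Not in check and no legal moves → stalemate.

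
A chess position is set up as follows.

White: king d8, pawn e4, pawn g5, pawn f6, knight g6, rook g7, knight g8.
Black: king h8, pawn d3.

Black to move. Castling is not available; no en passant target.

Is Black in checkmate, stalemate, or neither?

checkmate

Black to move; black king on h8.
In check: yes, from the white knight on g6.
King squares — g7: attacked by Pf6; h7: attacked by Rg7; g8: attacked by Rg7.
Legal moves for Black: none.
In check with no legal moves → checkmate.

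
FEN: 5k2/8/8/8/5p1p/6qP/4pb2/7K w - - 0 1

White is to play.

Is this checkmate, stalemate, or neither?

stalemate

White to move; white king on h1.
In check: no.
King squares — g1: attacked by Bf2; g2: attacked by Qg3; h2: attacked by Qg3.
Legal moves for White: none.
Not in check and no legal moves → stalemate.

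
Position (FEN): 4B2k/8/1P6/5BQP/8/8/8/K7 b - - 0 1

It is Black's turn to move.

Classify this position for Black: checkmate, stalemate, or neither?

stalemate

Black to move; black king on h8.
In check: no.
King squares — g7: attacked by Qg5; h7: attacked by Bf5; g8: attacked by Qg5.
Legal moves for Black: none.
Not in check and no legal moves → stalemate.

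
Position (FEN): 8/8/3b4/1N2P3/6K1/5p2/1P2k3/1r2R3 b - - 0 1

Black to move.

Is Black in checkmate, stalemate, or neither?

Black to move; black king on e2.
In check: yes, from the white rook on e1.
Legal moves for Black: Kd3, Kf2, Kd2, Kxe1, Rxe1.
Black is in check but has 5 legal moves → neither.

neither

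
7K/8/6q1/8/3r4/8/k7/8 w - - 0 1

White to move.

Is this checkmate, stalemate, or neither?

stalemate

White to move; white king on h8.
In check: no.
King squares — g7: attacked by Qg6; h7: attacked by Qg6; g8: attacked by Qg6.
Legal moves for White: none.
Not in check and no legal moves → stalemate.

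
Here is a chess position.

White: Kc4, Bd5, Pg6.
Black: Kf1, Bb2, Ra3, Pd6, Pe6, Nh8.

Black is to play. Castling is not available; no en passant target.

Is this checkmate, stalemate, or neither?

Black to move; black king on f1.
In check: no.
Legal moves for Black include: Nf7, Nxg6, Ra8, Ra7, Ra6, Ra5, Ra4+, Rh3, Rg3, Rf3, Re3, Rd3, Rc3+, Rb3, Ra2, Ra1, Bg7, Bf6, ... (list truncated; more exist).
Black has legal moves and is not in check → neither.

neither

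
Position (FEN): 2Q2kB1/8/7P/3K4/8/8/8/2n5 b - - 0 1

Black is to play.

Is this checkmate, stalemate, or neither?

neither

Black to move; black king on f8.
In check: yes, from the white queen on c8.
King squares — e7: available; f7: attacked by Bg8; g7: attacked by Ph6; e8: attacked by Qc8; g8: attacked by Qc8.
Legal moves for Black: Ke7.
Black is in check but has 1 legal move → neither.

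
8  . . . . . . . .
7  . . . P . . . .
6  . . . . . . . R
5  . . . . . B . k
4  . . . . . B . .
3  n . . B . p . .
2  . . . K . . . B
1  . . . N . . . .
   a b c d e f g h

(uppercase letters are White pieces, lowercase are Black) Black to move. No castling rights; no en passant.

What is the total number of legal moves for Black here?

Black to move; king on h5.
In check: yes, from the white rook on h6.
Legal moves: none.
Count: 0.

0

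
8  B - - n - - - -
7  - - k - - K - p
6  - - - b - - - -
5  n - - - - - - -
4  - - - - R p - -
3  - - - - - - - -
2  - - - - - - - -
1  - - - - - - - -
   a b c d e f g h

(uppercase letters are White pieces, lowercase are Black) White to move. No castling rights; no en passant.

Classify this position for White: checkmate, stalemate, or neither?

neither

White to move; white king on f7.
In check: yes, from the black knight on d8.
King squares — e6: attacked by Nd8; f6: available; g6: attacked by Ph7; e7: attacked by Bd6; g7: available; e8: available; f8: attacked by Bd6; g8: available.
Legal moves for White: Kg8, Ke8, Kg7, Kf6.
White is in check but has 4 legal moves → neither.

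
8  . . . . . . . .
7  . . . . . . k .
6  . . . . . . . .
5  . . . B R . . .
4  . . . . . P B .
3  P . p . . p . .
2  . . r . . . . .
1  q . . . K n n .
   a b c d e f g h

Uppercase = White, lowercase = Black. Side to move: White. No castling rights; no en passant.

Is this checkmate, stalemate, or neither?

White to move; white king on e1.
In check: yes, from the black queen on a1.
King squares — d1: attacked by Qa1; f1: attacked by Qa1; d2: attacked by Nf1; e2: attacked by Ng1; f2: attacked by Rc2.
Legal moves for White: none.
In check with no legal moves → checkmate.

checkmate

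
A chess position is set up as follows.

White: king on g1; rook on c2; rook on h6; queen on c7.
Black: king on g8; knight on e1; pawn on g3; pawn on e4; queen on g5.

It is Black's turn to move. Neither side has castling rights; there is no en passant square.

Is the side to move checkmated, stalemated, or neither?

Black to move; black king on g8.
In check: no.
Legal moves for Black include: Kf8, Qd8, Qg7, Qe7, Qxh6, Qg6, Qf6, Qh5, Qf5, Qe5, Qd5, Qc5+, Qb5, Qa5, Qh4, Qg4, Qf4, Qe3+, ... (list truncated; more exist).
Black has legal moves and is not in check → neither.

neither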